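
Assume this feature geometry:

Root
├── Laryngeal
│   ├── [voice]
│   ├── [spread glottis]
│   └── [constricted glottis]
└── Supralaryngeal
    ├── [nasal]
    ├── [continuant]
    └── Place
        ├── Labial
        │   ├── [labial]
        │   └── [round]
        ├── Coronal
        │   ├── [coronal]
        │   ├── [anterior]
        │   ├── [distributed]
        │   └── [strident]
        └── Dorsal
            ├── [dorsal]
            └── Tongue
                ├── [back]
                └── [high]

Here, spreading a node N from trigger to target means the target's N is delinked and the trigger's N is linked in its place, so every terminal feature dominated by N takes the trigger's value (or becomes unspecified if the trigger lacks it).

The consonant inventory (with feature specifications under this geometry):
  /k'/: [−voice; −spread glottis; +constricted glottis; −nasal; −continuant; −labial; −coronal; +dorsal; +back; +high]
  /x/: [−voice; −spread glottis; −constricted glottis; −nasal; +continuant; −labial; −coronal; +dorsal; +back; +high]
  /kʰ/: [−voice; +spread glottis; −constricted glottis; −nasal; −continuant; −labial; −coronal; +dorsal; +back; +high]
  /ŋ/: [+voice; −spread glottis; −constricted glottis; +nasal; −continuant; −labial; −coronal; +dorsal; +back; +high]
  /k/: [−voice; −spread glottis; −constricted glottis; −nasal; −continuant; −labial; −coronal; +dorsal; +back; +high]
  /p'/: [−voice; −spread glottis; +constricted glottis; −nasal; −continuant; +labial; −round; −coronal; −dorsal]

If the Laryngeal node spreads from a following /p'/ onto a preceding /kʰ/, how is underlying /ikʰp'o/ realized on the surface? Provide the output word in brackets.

[ik'p'o]

The Laryngeal node dominates the terminals [voice], [spread glottis], [constricted glottis].
The target acquires /p'/'s values for everything under Laryngeal — [−voice], [−spread glottis], [+constricted glottis] — while keeping its own [nasal], [continuant], [labial], ….
This feature bundle is that of [k'], so /ikʰp'o/ surfaces as [ik'p'o].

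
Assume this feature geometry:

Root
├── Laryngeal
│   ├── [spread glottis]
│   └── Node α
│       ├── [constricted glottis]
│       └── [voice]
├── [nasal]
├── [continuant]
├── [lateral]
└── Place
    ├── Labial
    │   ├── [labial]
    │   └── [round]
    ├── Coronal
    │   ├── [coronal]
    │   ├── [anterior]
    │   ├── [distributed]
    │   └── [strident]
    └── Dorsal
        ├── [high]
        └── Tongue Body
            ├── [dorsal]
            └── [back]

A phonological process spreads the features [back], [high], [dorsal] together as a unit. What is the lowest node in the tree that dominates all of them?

[back] lies under Tongue Body (below Place).
[high]: Root / Place / Dorsal / [high].
[dorsal]: Root / Place / Dorsal / Tongue Body / [dorsal].
The lowest node appearing on every path is Dorsal; each proper daughter of Dorsal fails to dominate at least one of the listed features.

Dorsal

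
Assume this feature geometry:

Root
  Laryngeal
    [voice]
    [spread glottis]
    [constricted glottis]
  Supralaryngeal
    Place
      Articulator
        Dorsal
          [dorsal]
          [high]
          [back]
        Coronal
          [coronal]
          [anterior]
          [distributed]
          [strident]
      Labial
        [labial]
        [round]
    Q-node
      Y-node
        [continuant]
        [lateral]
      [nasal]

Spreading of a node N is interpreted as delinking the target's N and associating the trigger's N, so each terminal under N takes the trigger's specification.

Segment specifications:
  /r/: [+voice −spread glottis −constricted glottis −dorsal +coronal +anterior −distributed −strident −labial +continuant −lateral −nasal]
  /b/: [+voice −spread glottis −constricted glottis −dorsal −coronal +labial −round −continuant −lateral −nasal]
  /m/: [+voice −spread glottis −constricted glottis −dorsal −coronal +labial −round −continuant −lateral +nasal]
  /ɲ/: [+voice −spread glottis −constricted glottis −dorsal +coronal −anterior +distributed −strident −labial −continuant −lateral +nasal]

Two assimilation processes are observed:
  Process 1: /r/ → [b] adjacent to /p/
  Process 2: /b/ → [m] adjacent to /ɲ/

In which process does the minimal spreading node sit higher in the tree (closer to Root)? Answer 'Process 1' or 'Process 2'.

In Process 1, [continuant], [labial], [round], [coronal], [anterior], [distributed], [strident] change, so the minimal spreading node is Supralaryngeal at depth 1.
Process 2 alters [nasal]; the lowest dominating node is [nasal] (depth 3 from Root).
Supralaryngeal (depth 1) sits above [nasal] (depth 3), making Process 1 the one with the higher spreading node.

Process 1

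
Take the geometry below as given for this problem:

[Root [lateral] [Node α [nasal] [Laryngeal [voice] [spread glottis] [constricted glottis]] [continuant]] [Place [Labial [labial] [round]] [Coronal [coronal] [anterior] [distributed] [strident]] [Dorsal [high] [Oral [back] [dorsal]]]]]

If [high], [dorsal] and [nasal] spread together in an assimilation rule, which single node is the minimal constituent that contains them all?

Root

[high] is immediately dominated by Dorsal.
[dorsal] is immediately dominated by Oral.
[nasal] is immediately dominated by Node α.
The listed terminals split across distinct daughters of Root, so Root itself is the smallest node containing them all.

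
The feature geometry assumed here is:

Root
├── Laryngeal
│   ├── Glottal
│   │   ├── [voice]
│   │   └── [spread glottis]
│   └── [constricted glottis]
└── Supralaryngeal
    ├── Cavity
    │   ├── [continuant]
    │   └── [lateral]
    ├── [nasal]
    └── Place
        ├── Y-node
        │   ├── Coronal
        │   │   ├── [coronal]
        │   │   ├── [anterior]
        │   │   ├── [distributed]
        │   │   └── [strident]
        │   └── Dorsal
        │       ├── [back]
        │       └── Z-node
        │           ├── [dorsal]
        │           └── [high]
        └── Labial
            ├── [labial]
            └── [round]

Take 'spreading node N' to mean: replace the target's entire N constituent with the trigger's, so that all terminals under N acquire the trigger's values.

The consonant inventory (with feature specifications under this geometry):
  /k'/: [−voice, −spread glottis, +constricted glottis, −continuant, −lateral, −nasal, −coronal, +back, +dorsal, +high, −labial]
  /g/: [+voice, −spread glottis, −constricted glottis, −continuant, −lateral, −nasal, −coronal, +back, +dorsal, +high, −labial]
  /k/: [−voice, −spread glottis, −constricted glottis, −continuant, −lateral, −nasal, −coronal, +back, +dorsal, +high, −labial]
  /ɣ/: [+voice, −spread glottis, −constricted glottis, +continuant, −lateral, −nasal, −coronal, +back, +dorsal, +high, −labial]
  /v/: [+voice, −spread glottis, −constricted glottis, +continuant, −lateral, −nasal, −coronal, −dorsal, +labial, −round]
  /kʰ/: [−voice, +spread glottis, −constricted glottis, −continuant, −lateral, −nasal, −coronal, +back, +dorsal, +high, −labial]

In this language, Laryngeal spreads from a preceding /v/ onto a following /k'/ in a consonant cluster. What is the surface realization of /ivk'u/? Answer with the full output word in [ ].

[ivgu]

Terminals under Laryngeal in this geometry: [voice], [spread glottis], [constricted glottis].
The target acquires /v/'s values for everything under Laryngeal — [+voice], [−spread glottis], [−constricted glottis] — while keeping its own [continuant], [lateral], [nasal], ….
Among the inventory, only /g/ has exactly this specification, giving the surface form [ivgu].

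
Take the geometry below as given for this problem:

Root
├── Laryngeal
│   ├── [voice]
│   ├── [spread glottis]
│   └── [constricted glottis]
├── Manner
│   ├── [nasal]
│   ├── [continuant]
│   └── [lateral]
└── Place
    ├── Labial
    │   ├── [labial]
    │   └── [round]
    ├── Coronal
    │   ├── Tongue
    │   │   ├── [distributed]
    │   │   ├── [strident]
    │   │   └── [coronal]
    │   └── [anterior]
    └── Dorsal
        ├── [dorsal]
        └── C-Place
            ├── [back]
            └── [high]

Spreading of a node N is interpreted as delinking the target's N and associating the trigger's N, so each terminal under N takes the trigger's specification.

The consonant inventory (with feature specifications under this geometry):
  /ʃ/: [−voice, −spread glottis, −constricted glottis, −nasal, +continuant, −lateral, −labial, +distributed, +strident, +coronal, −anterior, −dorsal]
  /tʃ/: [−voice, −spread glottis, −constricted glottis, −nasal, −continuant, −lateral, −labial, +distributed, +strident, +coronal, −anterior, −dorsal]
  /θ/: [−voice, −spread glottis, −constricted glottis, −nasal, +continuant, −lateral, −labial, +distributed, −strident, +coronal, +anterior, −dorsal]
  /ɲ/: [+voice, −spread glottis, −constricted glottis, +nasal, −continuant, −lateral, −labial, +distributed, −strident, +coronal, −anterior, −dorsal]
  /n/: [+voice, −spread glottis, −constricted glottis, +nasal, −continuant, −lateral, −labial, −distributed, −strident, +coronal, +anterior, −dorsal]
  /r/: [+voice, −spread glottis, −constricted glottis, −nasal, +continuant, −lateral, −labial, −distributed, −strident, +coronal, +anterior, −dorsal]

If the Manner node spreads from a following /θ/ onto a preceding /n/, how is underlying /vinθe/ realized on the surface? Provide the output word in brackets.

[virθe]

Terminals under Manner in this geometry: [nasal], [continuant], [lateral].
After delinking /n/'s Manner and linking /θ/'s, the affected terminals become [−nasal], [+continuant], [−lateral]; [voice], [spread glottis], [constricted glottis], … (outside Manner) are retained from /n/.
Among the inventory, only /r/ has exactly this specification, giving the surface form [virθe].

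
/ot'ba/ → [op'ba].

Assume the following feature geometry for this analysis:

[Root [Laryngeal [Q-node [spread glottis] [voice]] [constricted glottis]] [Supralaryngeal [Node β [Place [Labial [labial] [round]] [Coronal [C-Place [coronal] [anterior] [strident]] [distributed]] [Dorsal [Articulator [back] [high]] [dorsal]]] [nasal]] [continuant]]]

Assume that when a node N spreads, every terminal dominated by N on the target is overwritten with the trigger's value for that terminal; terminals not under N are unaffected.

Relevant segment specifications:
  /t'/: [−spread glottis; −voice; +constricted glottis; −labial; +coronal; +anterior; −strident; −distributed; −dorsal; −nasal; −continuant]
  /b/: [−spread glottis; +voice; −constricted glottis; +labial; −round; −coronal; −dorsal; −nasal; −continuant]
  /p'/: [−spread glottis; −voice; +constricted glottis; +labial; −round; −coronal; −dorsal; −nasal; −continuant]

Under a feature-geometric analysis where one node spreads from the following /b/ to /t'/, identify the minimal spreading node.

The alternation /t'/ → [p'] changes [labial], [round], [coronal], [anterior], [distributed], [strident] and nothing else.
In this geometry the lowest node dominating all of them is Place: every daughter of Place dominates only a proper subset, so no lower node suffices.
If Place spreads, every terminal under it takes /b/'s value, producing [p'] as observed.
[voice], [constricted glottis] stay as in /t'/ although /b/ differs there, so no node dominating them spread; among the remaining candidates Place is the lowest that derives the output.

Place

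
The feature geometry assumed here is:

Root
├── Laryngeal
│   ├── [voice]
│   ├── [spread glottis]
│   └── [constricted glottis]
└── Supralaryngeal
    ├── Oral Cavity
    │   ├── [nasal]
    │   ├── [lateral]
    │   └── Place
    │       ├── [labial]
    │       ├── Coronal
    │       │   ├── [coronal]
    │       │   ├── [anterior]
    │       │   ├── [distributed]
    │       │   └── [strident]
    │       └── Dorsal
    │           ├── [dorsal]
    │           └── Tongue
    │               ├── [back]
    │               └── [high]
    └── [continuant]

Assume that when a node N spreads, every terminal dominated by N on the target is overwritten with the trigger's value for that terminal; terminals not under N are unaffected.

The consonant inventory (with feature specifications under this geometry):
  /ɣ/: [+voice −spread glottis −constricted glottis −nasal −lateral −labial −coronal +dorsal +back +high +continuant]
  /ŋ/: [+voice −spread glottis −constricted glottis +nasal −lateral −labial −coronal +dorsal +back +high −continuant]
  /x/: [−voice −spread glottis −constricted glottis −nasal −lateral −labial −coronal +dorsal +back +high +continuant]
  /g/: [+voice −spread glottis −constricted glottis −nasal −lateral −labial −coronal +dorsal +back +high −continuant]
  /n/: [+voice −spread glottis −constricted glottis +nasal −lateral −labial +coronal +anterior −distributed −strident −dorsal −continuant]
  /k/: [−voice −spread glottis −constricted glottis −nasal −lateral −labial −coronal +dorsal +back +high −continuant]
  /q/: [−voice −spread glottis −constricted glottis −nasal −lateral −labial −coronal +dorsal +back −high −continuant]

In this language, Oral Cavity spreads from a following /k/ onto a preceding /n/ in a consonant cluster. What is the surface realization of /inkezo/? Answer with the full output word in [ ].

The Oral Cavity node dominates the terminals [nasal], [lateral], [labial], [coronal], [anterior], [distributed], [strident], [dorsal], [back], [high].
Spreading Oral Cavity from /k/ onto /n/ replaces those values with /k/'s: [−nasal], [−lateral], [−labial], [−coronal], [+dorsal], [+back], [+high]. Features outside Oral Cavity ([voice], [spread glottis], [constricted glottis], …) stay as in /n/.
The resulting bundle matches /g/ in the inventory; substituting it for /n/ gives [igkezo].

[igkezo]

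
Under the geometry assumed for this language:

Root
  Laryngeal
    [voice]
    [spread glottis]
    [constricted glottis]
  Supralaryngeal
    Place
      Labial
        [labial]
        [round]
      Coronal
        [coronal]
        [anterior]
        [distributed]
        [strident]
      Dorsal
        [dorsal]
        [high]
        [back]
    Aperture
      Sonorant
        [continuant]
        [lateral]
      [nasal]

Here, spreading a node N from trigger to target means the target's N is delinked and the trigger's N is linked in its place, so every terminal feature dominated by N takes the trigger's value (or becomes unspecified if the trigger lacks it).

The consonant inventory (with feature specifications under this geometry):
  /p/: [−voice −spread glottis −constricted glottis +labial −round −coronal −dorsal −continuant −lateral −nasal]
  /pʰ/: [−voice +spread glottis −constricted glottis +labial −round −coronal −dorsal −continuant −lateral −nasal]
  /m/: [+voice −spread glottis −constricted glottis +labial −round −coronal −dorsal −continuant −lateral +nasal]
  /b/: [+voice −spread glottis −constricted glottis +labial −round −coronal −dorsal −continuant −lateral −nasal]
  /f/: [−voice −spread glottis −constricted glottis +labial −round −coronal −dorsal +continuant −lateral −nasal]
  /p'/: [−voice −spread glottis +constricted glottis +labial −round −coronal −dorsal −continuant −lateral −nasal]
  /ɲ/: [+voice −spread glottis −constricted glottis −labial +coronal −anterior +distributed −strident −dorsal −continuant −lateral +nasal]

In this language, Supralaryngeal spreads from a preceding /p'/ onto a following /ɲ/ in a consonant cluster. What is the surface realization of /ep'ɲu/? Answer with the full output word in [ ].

[ep'bu]

The Supralaryngeal node dominates the terminals [labial], [round], [coronal], [anterior], [distributed], [strident], [dorsal], [high], [back], [continuant], [lateral], [nasal].
After delinking /ɲ/'s Supralaryngeal and linking /p'/'s, the affected terminals become [+labial], [−round], [−coronal], [−dorsal], [−continuant], [−lateral], [−nasal]; [voice], [spread glottis], [constricted glottis] (outside Supralaryngeal) are retained from /ɲ/.
The resulting bundle matches /b/ in the inventory; substituting it for /ɲ/ gives [ep'bu].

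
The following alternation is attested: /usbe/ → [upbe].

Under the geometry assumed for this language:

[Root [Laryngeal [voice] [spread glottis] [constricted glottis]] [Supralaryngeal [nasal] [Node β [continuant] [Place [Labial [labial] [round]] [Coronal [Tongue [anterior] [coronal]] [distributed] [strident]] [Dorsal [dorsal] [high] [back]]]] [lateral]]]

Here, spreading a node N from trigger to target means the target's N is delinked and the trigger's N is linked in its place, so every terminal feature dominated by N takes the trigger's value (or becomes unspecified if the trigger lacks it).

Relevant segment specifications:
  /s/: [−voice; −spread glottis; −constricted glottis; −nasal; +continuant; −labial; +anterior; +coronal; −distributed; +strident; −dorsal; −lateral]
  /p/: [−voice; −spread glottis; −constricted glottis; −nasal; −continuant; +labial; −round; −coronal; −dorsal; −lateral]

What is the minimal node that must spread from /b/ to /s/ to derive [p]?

Feature comparison: [continuant], [labial], [round], [coronal], [anterior], [distributed], [strident] differ between /s/ and [p]; the remaining terminals match.
In this geometry the lowest node dominating all of them is Node β: every daughter of Node β dominates only a proper subset, so no lower node suffices.
Delinking /s/'s Node β and associating /b/'s Node β gives precisely the feature bundle of [p].
[voice], a feature on which the two segments disagree outside Node β, is unchanged — nothing dominating it spread, and Node β is the minimal sufficient constituent.

Node β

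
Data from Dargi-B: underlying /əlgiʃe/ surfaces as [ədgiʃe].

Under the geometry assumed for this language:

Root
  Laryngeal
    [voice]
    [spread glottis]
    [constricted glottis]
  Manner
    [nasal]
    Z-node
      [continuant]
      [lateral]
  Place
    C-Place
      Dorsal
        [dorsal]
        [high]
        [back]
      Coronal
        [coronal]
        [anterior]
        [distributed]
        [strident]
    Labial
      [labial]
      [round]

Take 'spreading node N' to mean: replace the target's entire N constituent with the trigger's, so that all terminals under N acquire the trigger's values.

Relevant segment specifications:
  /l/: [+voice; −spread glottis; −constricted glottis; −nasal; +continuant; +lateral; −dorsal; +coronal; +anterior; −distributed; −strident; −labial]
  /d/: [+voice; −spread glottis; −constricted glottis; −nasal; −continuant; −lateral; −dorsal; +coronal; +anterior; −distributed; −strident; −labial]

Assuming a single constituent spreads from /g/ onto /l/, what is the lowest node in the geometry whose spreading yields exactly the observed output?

Feature comparison: [continuant], [lateral] differ between /l/ and [d]; the remaining terminals match.
The smallest constituent containing every changed terminal is Z-node — each of its daughters lacks at least one of the affected features.
Spreading Z-node from /g/ overwrites each of those terminals with /g/'s values, yielding exactly [d].
Features on which the two segments disagree outside Z-node, such as [coronal], [dorsal], are unchanged — nothing dominating them spread, and Z-node is the minimal sufficient constituent.

Z-node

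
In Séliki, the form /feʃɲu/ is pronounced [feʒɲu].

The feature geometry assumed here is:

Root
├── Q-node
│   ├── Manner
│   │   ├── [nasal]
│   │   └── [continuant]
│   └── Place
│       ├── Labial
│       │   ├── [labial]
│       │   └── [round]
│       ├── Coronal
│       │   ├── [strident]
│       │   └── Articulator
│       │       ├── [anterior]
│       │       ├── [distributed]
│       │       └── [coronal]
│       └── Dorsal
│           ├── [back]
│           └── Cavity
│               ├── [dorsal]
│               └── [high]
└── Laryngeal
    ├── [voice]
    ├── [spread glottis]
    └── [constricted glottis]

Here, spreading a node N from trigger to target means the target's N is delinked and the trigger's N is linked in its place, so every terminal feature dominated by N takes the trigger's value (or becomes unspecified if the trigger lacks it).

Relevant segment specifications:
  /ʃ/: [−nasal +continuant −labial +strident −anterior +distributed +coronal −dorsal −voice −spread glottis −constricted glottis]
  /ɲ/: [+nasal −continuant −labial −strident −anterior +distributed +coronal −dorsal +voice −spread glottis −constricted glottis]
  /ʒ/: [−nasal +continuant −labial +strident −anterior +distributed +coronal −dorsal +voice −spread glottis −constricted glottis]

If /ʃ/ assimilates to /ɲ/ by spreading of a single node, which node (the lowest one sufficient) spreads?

Comparing /ʃ/ with its surface form [ʒ], the only feature that changes is [voice].
Only a single terminal changes, and /ɲ/ supplies the new value, so [voice] itself is the minimal spreading constituent.
[nasal], [strident] stay as in /ʃ/ although /ɲ/ differs there, so no node dominating them spread; among the remaining candidates [voice] is the lowest that derives the output.

[voice]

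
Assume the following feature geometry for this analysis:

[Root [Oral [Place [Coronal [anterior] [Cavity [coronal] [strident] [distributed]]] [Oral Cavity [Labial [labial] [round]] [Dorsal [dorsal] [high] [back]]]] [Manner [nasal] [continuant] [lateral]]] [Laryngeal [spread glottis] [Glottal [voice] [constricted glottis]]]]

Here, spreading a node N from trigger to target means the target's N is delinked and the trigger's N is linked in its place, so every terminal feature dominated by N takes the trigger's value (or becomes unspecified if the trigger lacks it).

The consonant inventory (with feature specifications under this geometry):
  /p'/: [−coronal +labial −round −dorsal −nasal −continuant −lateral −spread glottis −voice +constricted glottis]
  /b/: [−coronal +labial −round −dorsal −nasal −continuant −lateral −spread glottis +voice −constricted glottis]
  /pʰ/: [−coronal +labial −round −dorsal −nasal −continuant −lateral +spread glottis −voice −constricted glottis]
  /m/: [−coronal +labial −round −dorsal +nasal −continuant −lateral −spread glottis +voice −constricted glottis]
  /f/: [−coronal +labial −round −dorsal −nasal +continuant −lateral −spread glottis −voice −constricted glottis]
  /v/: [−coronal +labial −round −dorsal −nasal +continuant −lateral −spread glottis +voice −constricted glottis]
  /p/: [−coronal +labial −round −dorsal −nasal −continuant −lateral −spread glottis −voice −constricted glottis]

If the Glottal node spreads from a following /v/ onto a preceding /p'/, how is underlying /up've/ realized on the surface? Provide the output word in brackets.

Glottal immediately or transitively dominates [voice], [constricted glottis].
The target acquires /v/'s values for everything under Glottal — [+voice], [−constricted glottis] — while keeping its own [coronal], [labial], [round], ….
The resulting bundle matches /b/ in the inventory; substituting it for /p'/ gives [ubve].

[ubve]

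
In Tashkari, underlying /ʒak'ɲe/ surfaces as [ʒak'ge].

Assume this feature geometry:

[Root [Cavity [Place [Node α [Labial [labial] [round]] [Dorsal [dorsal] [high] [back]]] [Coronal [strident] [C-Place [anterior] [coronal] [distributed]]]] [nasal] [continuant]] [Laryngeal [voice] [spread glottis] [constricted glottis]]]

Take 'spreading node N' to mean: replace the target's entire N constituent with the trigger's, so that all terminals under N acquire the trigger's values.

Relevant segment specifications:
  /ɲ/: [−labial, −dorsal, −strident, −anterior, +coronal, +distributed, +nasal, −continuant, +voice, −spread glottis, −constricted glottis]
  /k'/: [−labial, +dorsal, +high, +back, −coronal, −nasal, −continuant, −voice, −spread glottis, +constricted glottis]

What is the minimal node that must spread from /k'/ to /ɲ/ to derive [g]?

Feature comparison: [nasal], [coronal], [anterior], [distributed], [strident], [dorsal], [high], [back] differ between /ɲ/ and [g]; the remaining terminals match.
Tracing each changed feature up the tree, the paths first meet at Cavity; any lower node misses at least one of them.
Delinking /ɲ/'s Cavity and associating /k'/'s Cavity gives precisely the feature bundle of [g].
Since [constricted glottis], [voice] are preserved even though /k'/ disagrees there, no node above Cavity spread.

Cavity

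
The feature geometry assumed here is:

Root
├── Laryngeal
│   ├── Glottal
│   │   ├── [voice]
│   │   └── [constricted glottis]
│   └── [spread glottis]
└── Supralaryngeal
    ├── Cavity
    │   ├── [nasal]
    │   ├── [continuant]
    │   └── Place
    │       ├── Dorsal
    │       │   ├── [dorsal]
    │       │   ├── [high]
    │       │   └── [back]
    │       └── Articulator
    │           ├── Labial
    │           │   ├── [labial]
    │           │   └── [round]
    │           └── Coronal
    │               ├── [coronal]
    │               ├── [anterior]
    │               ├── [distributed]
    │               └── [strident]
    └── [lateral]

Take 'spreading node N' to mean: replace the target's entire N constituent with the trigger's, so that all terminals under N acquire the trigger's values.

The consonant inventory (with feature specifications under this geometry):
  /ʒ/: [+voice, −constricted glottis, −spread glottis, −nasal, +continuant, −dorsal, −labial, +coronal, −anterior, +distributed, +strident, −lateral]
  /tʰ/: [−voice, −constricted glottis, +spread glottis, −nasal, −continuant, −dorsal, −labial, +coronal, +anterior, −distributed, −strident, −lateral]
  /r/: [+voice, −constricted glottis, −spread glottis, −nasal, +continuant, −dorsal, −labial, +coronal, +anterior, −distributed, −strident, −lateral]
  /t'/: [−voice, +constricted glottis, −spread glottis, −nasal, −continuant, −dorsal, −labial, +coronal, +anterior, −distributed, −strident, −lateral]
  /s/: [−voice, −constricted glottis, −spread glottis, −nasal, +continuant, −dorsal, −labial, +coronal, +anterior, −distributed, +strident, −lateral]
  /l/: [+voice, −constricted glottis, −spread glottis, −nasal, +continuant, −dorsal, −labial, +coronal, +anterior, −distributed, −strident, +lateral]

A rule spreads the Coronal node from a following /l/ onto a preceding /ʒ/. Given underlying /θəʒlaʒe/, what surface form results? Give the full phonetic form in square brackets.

[θərlaʒe]

The Coronal node dominates the terminals [coronal], [anterior], [distributed], [strident].
After delinking /ʒ/'s Coronal and linking /l/'s, the affected terminals become [+coronal], [+anterior], [−distributed], [−strident]; [voice], [constricted glottis], [spread glottis], … (outside Coronal) are retained from /ʒ/.
Among the inventory, only /r/ has exactly this specification, giving the surface form [θərlaʒe].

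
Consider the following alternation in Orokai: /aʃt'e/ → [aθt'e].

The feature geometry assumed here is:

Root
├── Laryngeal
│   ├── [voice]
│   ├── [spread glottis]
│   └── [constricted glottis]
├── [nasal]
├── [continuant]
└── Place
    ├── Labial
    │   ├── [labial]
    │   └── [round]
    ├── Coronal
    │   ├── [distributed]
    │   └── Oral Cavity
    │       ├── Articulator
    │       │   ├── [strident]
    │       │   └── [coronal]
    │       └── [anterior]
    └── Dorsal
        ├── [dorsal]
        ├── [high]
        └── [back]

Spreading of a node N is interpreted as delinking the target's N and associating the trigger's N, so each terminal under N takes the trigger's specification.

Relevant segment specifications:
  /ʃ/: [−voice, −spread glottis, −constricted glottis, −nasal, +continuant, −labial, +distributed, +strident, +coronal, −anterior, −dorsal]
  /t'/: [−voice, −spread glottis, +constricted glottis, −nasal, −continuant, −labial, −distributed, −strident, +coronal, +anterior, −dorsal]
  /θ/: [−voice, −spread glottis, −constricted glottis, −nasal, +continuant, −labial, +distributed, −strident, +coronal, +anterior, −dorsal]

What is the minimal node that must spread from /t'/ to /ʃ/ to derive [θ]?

Oral Cavity

The alternation /ʃ/ → [θ] changes [anterior], [strident] and nothing else.
These terminals are all dominated by Oral Cavity, and no proper subconstituent of Oral Cavity covers them all; Oral Cavity is their lowest common ancestor.
Delinking /ʃ/'s Oral Cavity and associating /t'/'s Oral Cavity gives precisely the feature bundle of [θ].
Since [distributed] is preserved even though /t'/ disagrees there, no node above Oral Cavity spread.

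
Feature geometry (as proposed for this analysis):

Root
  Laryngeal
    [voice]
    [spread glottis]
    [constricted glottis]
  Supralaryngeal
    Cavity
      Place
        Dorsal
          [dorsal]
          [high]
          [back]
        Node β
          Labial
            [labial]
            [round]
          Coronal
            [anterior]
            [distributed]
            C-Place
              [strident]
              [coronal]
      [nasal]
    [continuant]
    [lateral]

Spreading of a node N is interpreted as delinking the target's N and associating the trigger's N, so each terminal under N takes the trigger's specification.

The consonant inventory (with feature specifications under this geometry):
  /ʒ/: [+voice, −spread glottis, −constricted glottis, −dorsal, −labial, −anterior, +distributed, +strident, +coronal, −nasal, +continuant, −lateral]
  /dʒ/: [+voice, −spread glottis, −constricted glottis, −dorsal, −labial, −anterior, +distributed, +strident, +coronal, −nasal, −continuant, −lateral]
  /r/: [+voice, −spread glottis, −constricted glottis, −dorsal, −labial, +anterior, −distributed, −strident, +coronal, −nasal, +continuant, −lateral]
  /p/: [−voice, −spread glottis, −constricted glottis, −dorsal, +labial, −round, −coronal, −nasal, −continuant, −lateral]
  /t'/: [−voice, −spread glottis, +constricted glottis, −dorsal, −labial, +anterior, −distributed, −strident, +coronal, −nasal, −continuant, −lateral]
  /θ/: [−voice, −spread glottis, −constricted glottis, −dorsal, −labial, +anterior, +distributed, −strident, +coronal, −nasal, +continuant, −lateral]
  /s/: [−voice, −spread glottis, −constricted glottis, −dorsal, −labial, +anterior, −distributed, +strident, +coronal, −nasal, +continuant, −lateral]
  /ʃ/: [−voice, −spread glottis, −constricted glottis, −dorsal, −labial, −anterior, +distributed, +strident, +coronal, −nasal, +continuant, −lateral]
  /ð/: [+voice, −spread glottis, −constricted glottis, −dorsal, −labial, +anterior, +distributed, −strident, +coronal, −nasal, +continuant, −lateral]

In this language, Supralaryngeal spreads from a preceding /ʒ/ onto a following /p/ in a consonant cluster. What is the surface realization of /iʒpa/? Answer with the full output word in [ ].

Supralaryngeal immediately or transitively dominates [dorsal], [high], [back], [labial], [round], [anterior], [distributed], [strident], [coronal], [nasal], [continuant], [lateral].
After delinking /p/'s Supralaryngeal and linking /ʒ/'s, the affected terminals become [−dorsal], [−labial], [−anterior], [+distributed], [+strident], [+coronal], [−nasal], [+continuant], [−lateral]; [voice], [spread glottis], [constricted glottis] (outside Supralaryngeal) are retained from /p/.
Among the inventory, only /ʃ/ has exactly this specification, giving the surface form [iʒʃa].

[iʒʃa]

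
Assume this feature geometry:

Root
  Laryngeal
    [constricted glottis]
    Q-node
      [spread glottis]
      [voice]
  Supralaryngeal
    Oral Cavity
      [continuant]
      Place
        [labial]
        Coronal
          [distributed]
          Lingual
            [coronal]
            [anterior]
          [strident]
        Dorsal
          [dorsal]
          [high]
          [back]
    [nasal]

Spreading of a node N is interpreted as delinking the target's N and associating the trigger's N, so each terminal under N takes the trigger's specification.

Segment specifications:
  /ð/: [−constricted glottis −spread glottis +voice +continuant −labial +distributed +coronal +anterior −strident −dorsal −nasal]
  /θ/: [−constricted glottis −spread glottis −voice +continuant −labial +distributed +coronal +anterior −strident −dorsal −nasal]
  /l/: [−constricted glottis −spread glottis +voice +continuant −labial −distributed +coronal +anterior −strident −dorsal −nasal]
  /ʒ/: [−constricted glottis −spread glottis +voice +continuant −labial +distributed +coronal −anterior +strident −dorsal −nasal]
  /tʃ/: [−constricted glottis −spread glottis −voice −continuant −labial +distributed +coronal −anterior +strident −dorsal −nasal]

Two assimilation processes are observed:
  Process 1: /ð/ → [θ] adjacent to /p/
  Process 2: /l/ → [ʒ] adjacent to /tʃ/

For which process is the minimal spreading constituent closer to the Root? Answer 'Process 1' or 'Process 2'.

Process 1

Process 1 alters [voice]; the lowest dominating node is [voice] (depth 3 from Root).
In Process 2, [anterior], [distributed], [strident] change, so the minimal spreading node is Coronal at depth 4.
[voice] (depth 3) sits above Coronal (depth 4), making Process 1 the one with the higher spreading node.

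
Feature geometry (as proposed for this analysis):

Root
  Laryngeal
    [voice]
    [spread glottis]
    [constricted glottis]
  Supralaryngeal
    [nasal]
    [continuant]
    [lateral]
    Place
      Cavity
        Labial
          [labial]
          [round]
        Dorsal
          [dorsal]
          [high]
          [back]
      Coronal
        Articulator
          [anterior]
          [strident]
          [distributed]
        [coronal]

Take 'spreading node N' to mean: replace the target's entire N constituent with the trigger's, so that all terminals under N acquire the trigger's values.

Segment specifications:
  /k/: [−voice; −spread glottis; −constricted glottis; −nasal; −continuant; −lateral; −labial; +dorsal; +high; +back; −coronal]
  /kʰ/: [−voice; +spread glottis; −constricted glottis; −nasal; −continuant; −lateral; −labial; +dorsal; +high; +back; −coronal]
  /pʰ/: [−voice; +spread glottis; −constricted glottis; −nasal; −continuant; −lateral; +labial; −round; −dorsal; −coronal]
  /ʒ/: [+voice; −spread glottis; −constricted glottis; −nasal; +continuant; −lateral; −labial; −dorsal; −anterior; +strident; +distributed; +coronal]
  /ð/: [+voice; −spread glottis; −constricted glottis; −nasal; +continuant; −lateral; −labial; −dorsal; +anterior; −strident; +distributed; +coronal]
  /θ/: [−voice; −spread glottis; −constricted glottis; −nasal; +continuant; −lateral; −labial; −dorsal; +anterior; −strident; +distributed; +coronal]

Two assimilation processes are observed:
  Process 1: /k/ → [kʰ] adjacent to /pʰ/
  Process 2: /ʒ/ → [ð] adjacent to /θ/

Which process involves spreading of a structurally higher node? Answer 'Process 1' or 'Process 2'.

In Process 1, [spread glottis] changes, so the minimal spreading node is [spread glottis] at depth 2.
Process 2: the features that change are [anterior], [strident]; the minimal node is Articulator (depth 4).
[spread glottis] (depth 2) sits above Articulator (depth 4), making Process 1 the one with the higher spreading node.

Process 1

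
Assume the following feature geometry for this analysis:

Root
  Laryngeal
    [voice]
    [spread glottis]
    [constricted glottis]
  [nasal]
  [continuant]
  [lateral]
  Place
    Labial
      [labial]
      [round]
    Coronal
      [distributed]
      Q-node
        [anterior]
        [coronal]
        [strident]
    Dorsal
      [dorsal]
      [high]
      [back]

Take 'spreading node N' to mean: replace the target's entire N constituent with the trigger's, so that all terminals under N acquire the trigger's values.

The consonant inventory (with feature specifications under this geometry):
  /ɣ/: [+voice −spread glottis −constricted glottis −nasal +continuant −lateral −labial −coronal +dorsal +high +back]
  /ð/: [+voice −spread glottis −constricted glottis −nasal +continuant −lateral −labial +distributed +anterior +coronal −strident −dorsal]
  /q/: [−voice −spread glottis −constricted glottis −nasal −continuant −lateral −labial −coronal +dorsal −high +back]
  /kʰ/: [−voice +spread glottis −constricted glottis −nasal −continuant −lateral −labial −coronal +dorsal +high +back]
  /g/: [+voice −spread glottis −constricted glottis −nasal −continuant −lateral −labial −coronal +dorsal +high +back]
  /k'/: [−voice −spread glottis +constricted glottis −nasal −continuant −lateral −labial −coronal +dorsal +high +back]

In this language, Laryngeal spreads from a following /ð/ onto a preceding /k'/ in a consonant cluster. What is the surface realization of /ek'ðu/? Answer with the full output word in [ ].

[egðu]

Laryngeal immediately or transitively dominates [voice], [spread glottis], [constricted glottis].
The target acquires /ð/'s values for everything under Laryngeal — [+voice], [−spread glottis], [−constricted glottis] — while keeping its own [nasal], [continuant], [lateral], ….
The resulting bundle matches /g/ in the inventory; substituting it for /k'/ gives [egðu].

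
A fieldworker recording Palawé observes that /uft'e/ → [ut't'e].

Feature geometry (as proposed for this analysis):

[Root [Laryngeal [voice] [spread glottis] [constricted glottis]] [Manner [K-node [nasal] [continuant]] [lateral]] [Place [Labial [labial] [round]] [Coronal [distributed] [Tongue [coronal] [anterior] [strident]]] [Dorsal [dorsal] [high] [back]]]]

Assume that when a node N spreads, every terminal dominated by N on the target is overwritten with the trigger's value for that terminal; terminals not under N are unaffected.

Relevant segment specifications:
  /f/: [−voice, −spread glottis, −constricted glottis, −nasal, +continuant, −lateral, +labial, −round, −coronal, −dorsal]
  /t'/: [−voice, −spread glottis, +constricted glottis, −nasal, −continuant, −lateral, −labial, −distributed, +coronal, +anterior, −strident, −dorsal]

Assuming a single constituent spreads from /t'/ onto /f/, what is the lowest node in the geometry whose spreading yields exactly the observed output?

Root

The alternation /f/ → [t'] changes [constricted glottis], [continuant], [labial], [round], [coronal], [anterior], [distributed], [strident] and nothing else.
These terminals are all dominated by Root, and no proper subconstituent of Root covers them all; Root is their lowest common ancestor.
Spreading Root from /t'/ overwrites each of those terminals with /t'/'s values, yielding exactly [t'].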